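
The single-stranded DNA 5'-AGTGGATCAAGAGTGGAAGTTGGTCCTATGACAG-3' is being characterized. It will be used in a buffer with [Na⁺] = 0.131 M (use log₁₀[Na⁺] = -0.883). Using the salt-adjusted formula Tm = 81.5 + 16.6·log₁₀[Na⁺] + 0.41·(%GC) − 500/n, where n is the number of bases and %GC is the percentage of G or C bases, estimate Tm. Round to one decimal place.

Length n = 34. G=12, A=10, T=8, C=4
G+C = 16, so %GC = 16/34 × 100 = 47.059%
Salt term: 16.6 × (-0.883) = -14.658
GC term: 0.41 × 47.059 = 19.294; length term: −500/34 = −14.706
Tm = 81.5 + (-14.658) + 19.294 − 14.706 = 71.43 → 71.4°C

71.4°C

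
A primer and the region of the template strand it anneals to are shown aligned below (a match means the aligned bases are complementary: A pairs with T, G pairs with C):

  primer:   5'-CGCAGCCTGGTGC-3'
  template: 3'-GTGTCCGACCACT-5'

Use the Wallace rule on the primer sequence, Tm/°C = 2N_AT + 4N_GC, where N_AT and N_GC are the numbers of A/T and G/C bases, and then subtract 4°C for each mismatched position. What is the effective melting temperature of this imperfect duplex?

34°C

Primer base counts: A=1, T=2, G=5, C=5 → A+T=3, G+C=10
Perfect-match Tm = 2(3) + 4(10) = 6 + 40 = 46°C
Mismatches (positions where the bases are not complementary): 3 (at positions 2, 6, 13)
Effective Tm = 46 − 3×4 = 46 − 12 = 34°C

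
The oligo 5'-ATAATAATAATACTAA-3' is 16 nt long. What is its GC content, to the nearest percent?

Base counts: T=5, C=1, G=0, A=10
G+C = 0 + 1 = 1 out of 16 bases
%GC = 1/16 × 100 = 6.25% ≈ 6%

6%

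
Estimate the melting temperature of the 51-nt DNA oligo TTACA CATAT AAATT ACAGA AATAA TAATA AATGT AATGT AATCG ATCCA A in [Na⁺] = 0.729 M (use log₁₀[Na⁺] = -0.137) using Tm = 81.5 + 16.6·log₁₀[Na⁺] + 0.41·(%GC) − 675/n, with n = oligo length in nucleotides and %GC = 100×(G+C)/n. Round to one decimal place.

74.0°C

Length n = 51. G=4, T=15, A=26, C=6
G+C = 10, so %GC = 10/51 × 100 = 19.608%
Salt term: 16.6 × (-0.137) = -2.274
GC term: 0.41 × 19.608 = 8.039; length term: −675/51 = −13.235
Tm = 81.5 + (-2.274) + 8.039 − 13.235 = 74.03 → 74.0°C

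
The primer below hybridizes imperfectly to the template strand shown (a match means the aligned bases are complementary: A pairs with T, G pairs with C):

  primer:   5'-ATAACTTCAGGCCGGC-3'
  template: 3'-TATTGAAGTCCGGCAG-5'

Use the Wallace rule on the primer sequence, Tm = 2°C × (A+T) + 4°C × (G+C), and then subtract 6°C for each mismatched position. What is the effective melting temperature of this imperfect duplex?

44°C

Primer base counts: A=4, T=3, G=4, C=5 → A+T=7, G+C=9
Perfect-match Tm = 2(7) + 4(9) = 14 + 36 = 50°C
Mismatches (positions where the bases are not complementary): 1 (at position 15)
Effective Tm = 50 − 1×6 = 50 − 6 = 44°C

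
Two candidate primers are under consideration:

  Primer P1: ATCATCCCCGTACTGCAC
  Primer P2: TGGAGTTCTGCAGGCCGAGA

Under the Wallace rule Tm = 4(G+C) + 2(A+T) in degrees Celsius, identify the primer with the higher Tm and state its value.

Primer P2, 64°C

Primer P1: A+T=8, G+C=10 → Tm = 2(8)+4(10) = 56°C
Primer P2: A+T=8, G+C=12 → Tm = 2(8)+4(12) = 64°C
56°C vs 64°C → primer P2 is higher.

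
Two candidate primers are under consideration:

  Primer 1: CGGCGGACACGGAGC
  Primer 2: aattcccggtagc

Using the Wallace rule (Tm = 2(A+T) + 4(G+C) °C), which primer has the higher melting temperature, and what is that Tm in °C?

Primer 1: A+T=3, G+C=12 → Tm = 2(3)+4(12) = 54°C
Primer 2: A+T=6, G+C=7 → Tm = 2(6)+4(7) = 40°C
54°C vs 40°C → primer 1 is higher.

Primer 1, 54°C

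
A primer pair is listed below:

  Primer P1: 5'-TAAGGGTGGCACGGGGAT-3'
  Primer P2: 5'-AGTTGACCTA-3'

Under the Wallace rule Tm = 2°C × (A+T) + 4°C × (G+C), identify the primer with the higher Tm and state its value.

Primer P1, 58°C

Primer P1: A+T=7, G+C=11 → Tm = 2(7)+4(11) = 58°C
Primer P2: A+T=6, G+C=4 → Tm = 2(6)+4(4) = 28°C
58°C vs 28°C → primer P1 is higher.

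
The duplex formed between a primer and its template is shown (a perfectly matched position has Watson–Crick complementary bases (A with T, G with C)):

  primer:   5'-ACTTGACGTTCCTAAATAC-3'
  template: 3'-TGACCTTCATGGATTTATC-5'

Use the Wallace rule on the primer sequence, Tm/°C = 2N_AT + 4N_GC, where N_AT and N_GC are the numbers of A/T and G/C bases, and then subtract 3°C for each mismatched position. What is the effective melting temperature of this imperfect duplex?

40°C

Primer base counts: A=6, T=6, G=2, C=5 → A+T=12, G+C=7
Perfect-match Tm = 2(12) + 4(7) = 24 + 28 = 52°C
Mismatches (positions where the bases are not complementary): 4 (at positions 4, 7, 10, 19)
Effective Tm = 52 − 4×3 = 52 − 12 = 40°C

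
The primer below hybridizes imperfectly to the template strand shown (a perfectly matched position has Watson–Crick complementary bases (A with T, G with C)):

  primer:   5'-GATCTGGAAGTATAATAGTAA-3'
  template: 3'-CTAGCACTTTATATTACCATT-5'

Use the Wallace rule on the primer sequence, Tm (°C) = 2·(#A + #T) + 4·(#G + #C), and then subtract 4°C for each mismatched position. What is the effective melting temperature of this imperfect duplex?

38°C

Primer base counts: A=9, T=6, G=5, C=1 → A+T=15, G+C=6
Perfect-match Tm = 2(15) + 4(6) = 30 + 24 = 54°C
Mismatches (positions where the bases are not complementary): 4 (at positions 5, 6, 10, 17)
Effective Tm = 54 − 4×4 = 54 − 16 = 38°C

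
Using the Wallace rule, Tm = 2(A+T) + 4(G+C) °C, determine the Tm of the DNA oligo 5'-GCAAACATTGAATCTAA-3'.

G=2, A=8, T=4, C=3
A+T = 12, G+C = 5
Tm = 2(12) + 4(5) = 24 + 20 = 44°C

44°C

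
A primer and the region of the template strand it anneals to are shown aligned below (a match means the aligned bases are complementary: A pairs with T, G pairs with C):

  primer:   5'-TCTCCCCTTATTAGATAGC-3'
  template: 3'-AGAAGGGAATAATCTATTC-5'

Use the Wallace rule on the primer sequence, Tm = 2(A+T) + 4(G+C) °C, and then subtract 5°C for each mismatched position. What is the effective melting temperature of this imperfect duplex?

Primer base counts: A=4, T=7, G=2, C=6 → A+T=11, G+C=8
Perfect-match Tm = 2(11) + 4(8) = 22 + 32 = 54°C
Mismatches (positions where the bases are not complementary): 3 (at positions 4, 18, 19)
Effective Tm = 54 − 3×5 = 54 − 15 = 39°C

39°C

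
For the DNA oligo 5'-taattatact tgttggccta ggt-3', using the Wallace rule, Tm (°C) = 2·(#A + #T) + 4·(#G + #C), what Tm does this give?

Counting bases: C=3, T=10, A=5, G=5
So N_AT = 15 and N_GC = 8.
Tm = 2×15 + 4×8 = 62°C

62°C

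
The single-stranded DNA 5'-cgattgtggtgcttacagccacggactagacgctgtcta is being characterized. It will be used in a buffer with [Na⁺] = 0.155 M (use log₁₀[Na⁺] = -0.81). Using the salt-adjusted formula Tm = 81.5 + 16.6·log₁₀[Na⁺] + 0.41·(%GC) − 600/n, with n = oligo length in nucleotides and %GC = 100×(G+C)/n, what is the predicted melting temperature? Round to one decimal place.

74.7°C

Length n = 39. Counting bases: T=10, C=10, A=8, G=11
G+C = 21, so %GC = 21/39 × 100 = 53.846%
Salt term: 16.6 × (-0.81) = -13.446
GC term: 0.41 × 53.846 = 22.077; length term: −600/39 = −15.385
Tm = 81.5 + (-13.446) + 22.077 − 15.385 = 74.746 → 74.7°C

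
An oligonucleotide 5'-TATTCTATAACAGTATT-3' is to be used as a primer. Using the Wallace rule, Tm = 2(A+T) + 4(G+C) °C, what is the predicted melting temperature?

40°C

Base counts: G=1, A=6, T=8, C=2
So N_AT = 14 and N_GC = 3.
Tm = 2(14) + 4(3) = 28 + 12 = 40°C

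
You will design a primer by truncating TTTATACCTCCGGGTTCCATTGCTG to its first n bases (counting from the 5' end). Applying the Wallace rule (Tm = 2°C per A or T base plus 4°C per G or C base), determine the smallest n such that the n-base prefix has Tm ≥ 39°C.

n = 14

First 13 bases: TTTATACCTCCGG → Tm = 38°C (< 39°C)
First 14 bases: TTTATACCTCCGGG → Tm = 42°C (≥ 39°C)
Since every base adds ≥2°C, Tm only increases with n, so the threshold is first crossed at n = 14.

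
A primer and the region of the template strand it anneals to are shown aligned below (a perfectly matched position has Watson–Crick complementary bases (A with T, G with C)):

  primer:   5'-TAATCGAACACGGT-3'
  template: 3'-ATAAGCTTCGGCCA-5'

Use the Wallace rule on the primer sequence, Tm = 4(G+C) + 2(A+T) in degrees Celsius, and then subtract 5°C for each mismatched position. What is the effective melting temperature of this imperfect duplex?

Primer base counts: A=5, T=3, G=3, C=3 → A+T=8, G+C=6
Perfect-match Tm = 2(8) + 4(6) = 16 + 24 = 40°C
Mismatches (positions where the bases are not complementary): 3 (at positions 3, 9, 10)
Effective Tm = 40 − 3×5 = 40 − 15 = 25°C

25°C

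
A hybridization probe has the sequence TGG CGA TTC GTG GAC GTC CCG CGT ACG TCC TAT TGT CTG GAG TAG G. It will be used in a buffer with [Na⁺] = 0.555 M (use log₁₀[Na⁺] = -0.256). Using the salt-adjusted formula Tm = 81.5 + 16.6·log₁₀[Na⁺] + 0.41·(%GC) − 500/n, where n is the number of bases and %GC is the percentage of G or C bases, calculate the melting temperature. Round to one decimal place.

Length n = 46. G=16, A=6, C=11, T=13
G+C = 27, so %GC = 27/46 × 100 = 58.696%
Salt term: 16.6 × (-0.256) = -4.25
GC term: 0.41 × 58.696 = 24.065; length term: −500/46 = −10.87
Tm = 81.5 + (-4.25) + 24.065 − 10.87 = 90.445 → 90.4°C

90.4°C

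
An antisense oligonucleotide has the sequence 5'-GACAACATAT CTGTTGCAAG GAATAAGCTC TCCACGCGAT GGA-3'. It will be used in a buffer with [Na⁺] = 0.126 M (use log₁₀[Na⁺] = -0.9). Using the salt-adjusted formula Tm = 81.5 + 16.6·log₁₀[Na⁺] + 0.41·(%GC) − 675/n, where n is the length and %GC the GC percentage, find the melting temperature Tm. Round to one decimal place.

69.9°C

Length n = 43. G=10, C=10, T=9, A=14
G+C = 20, so %GC = 20/43 × 100 = 46.512%
Salt term: 16.6 × (-0.9) = -14.94
GC term: 0.41 × 46.512 = 19.07; length term: −675/43 = −15.698
Tm = 81.5 + (-14.94) + 19.07 − 15.698 = 69.932 → 69.9°C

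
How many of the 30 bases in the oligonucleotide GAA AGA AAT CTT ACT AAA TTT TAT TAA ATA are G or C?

Scanning the sequence gives T=11, C=2, G=2, A=15.
Total G or C: 2 + 2 = 4

4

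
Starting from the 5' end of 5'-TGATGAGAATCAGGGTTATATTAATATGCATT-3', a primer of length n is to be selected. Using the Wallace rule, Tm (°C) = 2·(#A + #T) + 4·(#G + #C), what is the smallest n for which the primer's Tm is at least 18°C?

n = 7

First 6 bases: TGATGA → Tm = 16°C (< 18°C)
First 7 bases: TGATGAG → Tm = 20°C (≥ 18°C)
Since every base adds ≥2°C, Tm only increases with n, so the threshold is first crossed at n = 7.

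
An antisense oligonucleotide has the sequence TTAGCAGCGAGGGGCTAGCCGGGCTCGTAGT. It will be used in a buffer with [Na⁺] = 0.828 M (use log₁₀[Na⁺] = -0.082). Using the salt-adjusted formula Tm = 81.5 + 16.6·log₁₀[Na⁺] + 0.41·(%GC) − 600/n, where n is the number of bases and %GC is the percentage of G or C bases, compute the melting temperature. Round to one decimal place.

87.2°C

Length n = 31. T=6, G=13, A=5, C=7
G+C = 20, so %GC = 20/31 × 100 = 64.516%
Salt term: 16.6 × (-0.082) = -1.361
GC term: 0.41 × 64.516 = 26.452; length term: −600/31 = −19.355
Tm = 81.5 + (-1.361) + 26.452 − 19.355 = 87.236 → 87.2°C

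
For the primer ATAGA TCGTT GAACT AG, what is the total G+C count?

Base counts: C=2, G=4, A=6, T=5
G+C = 4 + 2 = 6

6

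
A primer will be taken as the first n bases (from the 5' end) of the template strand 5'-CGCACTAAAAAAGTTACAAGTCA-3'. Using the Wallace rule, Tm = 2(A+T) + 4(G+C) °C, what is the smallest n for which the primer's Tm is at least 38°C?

First 13 bases: CGCACTAAAAAAG → Tm = 36°C (< 38°C)
First 14 bases: CGCACTAAAAAAGT → Tm = 38°C (≥ 38°C)
Since every base adds ≥2°C, Tm only increases with n, so the threshold is first crossed at n = 14.

n = 14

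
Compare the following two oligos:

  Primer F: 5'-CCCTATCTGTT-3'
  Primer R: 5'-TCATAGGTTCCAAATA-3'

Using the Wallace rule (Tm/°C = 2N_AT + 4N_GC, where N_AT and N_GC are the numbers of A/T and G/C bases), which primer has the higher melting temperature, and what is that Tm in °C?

Primer R, 42°C

Primer F: A+T=6, G+C=5 → Tm = 2(6)+4(5) = 32°C
Primer R: A+T=11, G+C=5 → Tm = 2(11)+4(5) = 42°C
32°C vs 42°C → primer R is higher.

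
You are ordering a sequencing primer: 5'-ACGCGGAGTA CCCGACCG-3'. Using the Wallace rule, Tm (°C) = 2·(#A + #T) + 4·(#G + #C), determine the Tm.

62°C

G=6, A=4, T=1, C=7
AT pairs contribute 5, GC pairs contribute 13.
Tm = 4·13 + 2·5 = 52 + 10 = 62°C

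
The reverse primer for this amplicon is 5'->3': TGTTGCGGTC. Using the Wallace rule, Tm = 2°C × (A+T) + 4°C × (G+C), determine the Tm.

32°C

G=4, C=2, A=0, T=4
So N_AT = 4 and N_GC = 6.
Tm = 2(4) + 4(6) = 8 + 24 = 32°C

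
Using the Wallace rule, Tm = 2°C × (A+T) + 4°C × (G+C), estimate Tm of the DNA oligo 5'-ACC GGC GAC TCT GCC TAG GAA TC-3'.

C=8, T=4, G=6, A=5
AT pairs contribute 9, GC pairs contribute 14.
Tm = 2×9 + 4×14 = 74°C

74°C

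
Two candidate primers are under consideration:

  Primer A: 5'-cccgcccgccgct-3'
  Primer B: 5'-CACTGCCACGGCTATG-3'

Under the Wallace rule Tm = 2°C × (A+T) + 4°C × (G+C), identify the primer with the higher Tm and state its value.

Primer B, 52°C

Primer A: A+T=1, G+C=12 → Tm = 2(1)+4(12) = 50°C
Primer B: A+T=6, G+C=10 → Tm = 2(6)+4(10) = 52°C
50°C vs 52°C → primer B is higher.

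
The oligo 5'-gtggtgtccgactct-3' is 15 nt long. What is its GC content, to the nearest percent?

60%

Base counts: C=4, G=5, A=1, T=5
G+C = 5 + 4 = 9 out of 15 bases
%GC = 9/15 × 100 = 60% ≈ 60%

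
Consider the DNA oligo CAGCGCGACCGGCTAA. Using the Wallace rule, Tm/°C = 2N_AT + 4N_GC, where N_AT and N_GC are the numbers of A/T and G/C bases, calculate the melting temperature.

Base counts: T=1, G=5, C=6, A=4
A+T = 5, G+C = 11
Tm = 4·11 + 2·5 = 44 + 10 = 54°C

54°C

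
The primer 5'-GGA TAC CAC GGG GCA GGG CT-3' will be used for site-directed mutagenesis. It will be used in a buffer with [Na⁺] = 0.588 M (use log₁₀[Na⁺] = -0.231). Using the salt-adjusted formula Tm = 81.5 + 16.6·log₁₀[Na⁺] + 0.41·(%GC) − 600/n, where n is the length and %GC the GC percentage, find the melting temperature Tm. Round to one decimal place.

Length n = 20. C=5, A=4, G=9, T=2
G+C = 14, so %GC = 14/20 × 100 = 70%
Salt term: 16.6 × (-0.231) = -3.835
GC term: 0.41 × 70 = 28.7; length term: −600/20 = −30
Tm = 81.5 + (-3.835) + 28.7 − 30 = 76.365 → 76.4°C

76.4°C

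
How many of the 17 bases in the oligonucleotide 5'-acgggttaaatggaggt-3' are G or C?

Scanning the sequence gives A=5, T=4, C=1, G=7.
G+C = 7 + 1 = 8

8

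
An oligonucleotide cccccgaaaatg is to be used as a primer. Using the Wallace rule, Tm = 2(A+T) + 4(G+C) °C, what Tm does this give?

G=2, T=1, A=4, C=5
A+T = 5, G+C = 7
Tm = 2(5) + 4(7) = 10 + 28 = 38°C

38°C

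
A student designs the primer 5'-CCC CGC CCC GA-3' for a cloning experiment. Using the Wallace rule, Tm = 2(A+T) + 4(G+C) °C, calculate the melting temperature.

42°C

Base counts: G=2, T=0, A=1, C=8
So N_AT = 1 and N_GC = 10.
Tm = 2(1) + 4(10) = 2 + 40 = 42°C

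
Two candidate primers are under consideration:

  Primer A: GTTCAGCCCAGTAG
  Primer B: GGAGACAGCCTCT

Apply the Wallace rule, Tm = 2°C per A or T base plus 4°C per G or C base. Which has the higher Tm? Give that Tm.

Primer A, 44°C

Primer A: A+T=6, G+C=8 → Tm = 2(6)+4(8) = 44°C
Primer B: A+T=5, G+C=8 → Tm = 2(5)+4(8) = 42°C
44°C vs 42°C → primer A is higher.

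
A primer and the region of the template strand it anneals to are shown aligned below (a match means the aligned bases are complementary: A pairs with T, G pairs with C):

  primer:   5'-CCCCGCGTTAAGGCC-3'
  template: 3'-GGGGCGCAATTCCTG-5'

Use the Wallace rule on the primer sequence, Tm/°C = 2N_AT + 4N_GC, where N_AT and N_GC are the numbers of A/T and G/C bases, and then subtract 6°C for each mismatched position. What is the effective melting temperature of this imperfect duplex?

Primer base counts: A=2, T=2, G=4, C=7 → A+T=4, G+C=11
Perfect-match Tm = 2(4) + 4(11) = 8 + 44 = 52°C
Mismatches (positions where the bases are not complementary): 1 (at position 14)
Effective Tm = 52 − 1×6 = 52 − 6 = 46°C

46°C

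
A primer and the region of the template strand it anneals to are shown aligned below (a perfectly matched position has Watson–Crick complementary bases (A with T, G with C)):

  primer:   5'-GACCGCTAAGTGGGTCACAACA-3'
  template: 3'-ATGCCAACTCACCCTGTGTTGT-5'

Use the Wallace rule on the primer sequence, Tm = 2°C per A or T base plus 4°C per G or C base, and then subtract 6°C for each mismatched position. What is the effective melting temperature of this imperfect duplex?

38°C

Primer base counts: A=7, T=3, G=6, C=6 → A+T=10, G+C=12
Perfect-match Tm = 2(10) + 4(12) = 20 + 48 = 68°C
Mismatches (positions where the bases are not complementary): 5 (at positions 1, 4, 6, 8, 15)
Effective Tm = 68 − 5×6 = 68 − 30 = 38°C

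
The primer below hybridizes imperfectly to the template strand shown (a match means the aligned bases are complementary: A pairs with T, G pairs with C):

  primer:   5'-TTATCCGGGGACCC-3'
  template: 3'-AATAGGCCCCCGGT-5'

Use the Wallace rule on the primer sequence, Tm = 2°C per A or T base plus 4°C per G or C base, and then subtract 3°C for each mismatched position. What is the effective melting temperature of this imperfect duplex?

40°C

Primer base counts: A=2, T=3, G=4, C=5 → A+T=5, G+C=9
Perfect-match Tm = 2(5) + 4(9) = 10 + 36 = 46°C
Mismatches (positions where the bases are not complementary): 2 (at positions 11, 14)
Effective Tm = 46 − 2×3 = 46 − 6 = 40°C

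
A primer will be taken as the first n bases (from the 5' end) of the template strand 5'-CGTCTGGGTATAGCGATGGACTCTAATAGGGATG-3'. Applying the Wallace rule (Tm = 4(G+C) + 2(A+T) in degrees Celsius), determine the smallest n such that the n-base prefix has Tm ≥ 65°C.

n = 21

First 20 bases: CGTCTGGGTATAGCGATGGA → Tm = 62°C (< 65°C)
First 21 bases: CGTCTGGGTATAGCGATGGAC → Tm = 66°C (≥ 65°C)
Since every base adds ≥2°C, Tm only increases with n, so the threshold is first crossed at n = 21.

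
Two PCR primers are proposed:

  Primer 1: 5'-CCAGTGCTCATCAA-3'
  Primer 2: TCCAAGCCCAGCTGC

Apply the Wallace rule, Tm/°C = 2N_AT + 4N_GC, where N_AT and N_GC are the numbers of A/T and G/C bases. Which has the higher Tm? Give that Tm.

Primer 1: A+T=7, G+C=7 → Tm = 2(7)+4(7) = 42°C
Primer 2: A+T=5, G+C=10 → Tm = 2(5)+4(10) = 50°C
42°C vs 50°C → primer 2 is higher.

Primer 2, 50°C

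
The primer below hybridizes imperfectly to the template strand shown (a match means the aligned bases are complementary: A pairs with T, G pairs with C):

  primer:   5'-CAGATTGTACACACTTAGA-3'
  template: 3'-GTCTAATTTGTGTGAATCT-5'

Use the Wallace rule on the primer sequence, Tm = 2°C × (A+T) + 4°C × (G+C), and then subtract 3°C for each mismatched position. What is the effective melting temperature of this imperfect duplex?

46°C

Primer base counts: A=7, T=5, G=3, C=4 → A+T=12, G+C=7
Perfect-match Tm = 2(12) + 4(7) = 24 + 28 = 52°C
Mismatches (positions where the bases are not complementary): 2 (at positions 7, 8)
Effective Tm = 52 − 2×3 = 52 − 6 = 46°C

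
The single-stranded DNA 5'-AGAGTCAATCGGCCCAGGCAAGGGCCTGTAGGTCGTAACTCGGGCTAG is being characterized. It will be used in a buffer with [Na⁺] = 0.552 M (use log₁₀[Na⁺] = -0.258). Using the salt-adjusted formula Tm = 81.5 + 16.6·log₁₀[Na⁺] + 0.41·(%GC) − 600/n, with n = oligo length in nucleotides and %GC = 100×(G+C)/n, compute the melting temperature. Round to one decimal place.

89.5°C

Length n = 48. Scanning the sequence gives C=12, A=11, T=8, G=17.
G+C = 29, so %GC = 29/48 × 100 = 60.417%
Salt term: 16.6 × (-0.258) = -4.283
GC term: 0.41 × 60.417 = 24.771; length term: −600/48 = −12.5
Tm = 81.5 + (-4.283) + 24.771 − 12.5 = 89.488 → 89.5°C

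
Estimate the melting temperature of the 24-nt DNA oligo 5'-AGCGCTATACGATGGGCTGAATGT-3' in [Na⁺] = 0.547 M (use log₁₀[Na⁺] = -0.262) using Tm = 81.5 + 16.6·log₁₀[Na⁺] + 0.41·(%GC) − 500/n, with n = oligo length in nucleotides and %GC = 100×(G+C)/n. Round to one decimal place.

76.8°C

Length n = 24. A=6, G=8, C=4, T=6
G+C = 12, so %GC = 12/24 × 100 = 50%
Salt term: 16.6 × (-0.262) = -4.349
GC term: 0.41 × 50 = 20.5; length term: −500/24 = −20.833
Tm = 81.5 + (-4.349) + 20.5 − 20.833 = 76.818 → 76.8°C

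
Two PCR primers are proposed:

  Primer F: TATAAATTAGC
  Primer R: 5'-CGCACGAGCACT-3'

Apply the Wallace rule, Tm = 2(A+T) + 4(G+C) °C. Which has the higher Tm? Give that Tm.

Primer F: A+T=9, G+C=2 → Tm = 2(9)+4(2) = 26°C
Primer R: A+T=4, G+C=8 → Tm = 2(4)+4(8) = 40°C
26°C vs 40°C → primer R is higher.

Primer R, 40°C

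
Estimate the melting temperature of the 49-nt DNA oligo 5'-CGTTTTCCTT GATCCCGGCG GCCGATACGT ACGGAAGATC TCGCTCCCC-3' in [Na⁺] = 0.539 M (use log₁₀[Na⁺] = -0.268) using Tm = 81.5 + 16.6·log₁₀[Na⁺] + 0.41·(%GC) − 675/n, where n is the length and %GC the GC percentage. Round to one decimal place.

Length n = 49. Base counts: C=18, G=12, T=12, A=7
G+C = 30, so %GC = 30/49 × 100 = 61.224%
Salt term: 16.6 × (-0.268) = -4.449
GC term: 0.41 × 61.224 = 25.102; length term: −675/49 = −13.776
Tm = 81.5 + (-4.449) + 25.102 − 13.776 = 88.377 → 88.4°C

88.4°C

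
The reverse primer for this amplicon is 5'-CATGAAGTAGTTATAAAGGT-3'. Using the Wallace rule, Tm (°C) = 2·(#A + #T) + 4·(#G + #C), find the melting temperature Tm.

Counting bases: C=1, T=6, A=8, G=5
AT pairs contribute 14, GC pairs contribute 6.
Tm = 2(14) + 4(6) = 28 + 24 = 52°C

52°C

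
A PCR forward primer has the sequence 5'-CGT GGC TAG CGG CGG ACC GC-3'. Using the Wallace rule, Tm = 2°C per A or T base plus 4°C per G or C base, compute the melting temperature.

Base counts: A=2, G=9, T=2, C=7
AT pairs contribute 4, GC pairs contribute 16.
Tm = 4·16 + 2·4 = 64 + 8 = 72°C

72°C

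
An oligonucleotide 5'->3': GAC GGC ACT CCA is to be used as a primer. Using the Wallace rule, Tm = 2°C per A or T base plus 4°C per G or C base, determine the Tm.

Scanning the sequence gives G=3, T=1, A=3, C=5.
So N_AT = 4 and N_GC = 8.
Tm = 2(4) + 4(8) = 8 + 32 = 40°C

40°C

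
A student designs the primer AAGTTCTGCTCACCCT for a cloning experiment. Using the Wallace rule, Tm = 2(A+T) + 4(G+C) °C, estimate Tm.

48°C

G=2, C=6, T=5, A=3
So N_AT = 8 and N_GC = 8.
Tm = 2(8) + 4(8) = 16 + 32 = 48°C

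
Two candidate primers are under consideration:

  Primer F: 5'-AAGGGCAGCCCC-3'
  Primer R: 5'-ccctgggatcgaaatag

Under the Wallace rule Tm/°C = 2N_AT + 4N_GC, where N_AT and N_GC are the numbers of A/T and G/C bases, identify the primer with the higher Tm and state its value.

Primer F: A+T=3, G+C=9 → Tm = 2(3)+4(9) = 42°C
Primer R: A+T=8, G+C=9 → Tm = 2(8)+4(9) = 52°C
42°C vs 52°C → primer R is higher.

Primer R, 52°C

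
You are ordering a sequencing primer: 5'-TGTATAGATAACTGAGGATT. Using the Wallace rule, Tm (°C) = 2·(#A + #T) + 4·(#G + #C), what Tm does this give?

52°C

Scanning the sequence gives C=1, G=5, T=7, A=7.
AT pairs contribute 14, GC pairs contribute 6.
Tm = 2(14) + 4(6) = 28 + 24 = 52°C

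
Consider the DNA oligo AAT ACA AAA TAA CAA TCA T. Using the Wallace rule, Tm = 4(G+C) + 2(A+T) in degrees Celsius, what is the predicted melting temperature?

44°C

T=4, C=3, G=0, A=12
AT pairs contribute 16, GC pairs contribute 3.
Tm = 4·3 + 2·16 = 12 + 32 = 44°C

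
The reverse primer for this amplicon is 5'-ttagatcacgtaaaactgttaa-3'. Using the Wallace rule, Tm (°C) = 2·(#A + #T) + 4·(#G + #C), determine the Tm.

C=3, T=7, A=9, G=3
AT pairs contribute 16, GC pairs contribute 6.
Tm = 4·6 + 2·16 = 24 + 32 = 56°C

56°C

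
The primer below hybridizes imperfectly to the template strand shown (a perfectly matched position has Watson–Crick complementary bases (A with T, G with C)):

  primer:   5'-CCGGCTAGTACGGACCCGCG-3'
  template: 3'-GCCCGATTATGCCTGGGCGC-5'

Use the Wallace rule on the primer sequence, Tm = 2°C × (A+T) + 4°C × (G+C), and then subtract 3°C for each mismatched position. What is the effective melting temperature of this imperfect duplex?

Primer base counts: A=3, T=2, G=7, C=8 → A+T=5, G+C=15
Perfect-match Tm = 2(5) + 4(15) = 10 + 60 = 70°C
Mismatches (positions where the bases are not complementary): 2 (at positions 2, 8)
Effective Tm = 70 − 2×3 = 70 − 6 = 64°C

64°C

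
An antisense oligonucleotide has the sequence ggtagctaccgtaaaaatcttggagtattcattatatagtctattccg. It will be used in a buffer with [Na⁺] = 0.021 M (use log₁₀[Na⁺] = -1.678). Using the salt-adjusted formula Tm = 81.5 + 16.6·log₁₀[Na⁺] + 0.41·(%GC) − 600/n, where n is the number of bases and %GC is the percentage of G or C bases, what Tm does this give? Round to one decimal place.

55.7°C

Length n = 48. T=17, G=9, A=14, C=8
G+C = 17, so %GC = 17/48 × 100 = 35.417%
Salt term: 16.6 × (-1.678) = -27.855
GC term: 0.41 × 35.417 = 14.521; length term: −600/48 = −12.5
Tm = 81.5 + (-27.855) + 14.521 − 12.5 = 55.666 → 55.7°C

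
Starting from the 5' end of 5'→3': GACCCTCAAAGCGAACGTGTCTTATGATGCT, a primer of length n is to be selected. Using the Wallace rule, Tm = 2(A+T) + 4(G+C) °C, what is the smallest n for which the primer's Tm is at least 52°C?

n = 17

First 16 bases: GACCCTCAAAGCGAAC → Tm = 50°C (< 52°C)
First 17 bases: GACCCTCAAAGCGAACG → Tm = 54°C (≥ 52°C)
Since every base adds ≥2°C, Tm only increases with n, so the threshold is first crossed at n = 17.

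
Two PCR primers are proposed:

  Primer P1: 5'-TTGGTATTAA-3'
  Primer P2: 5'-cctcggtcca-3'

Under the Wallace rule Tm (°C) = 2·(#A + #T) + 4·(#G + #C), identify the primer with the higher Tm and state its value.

Primer P1: A+T=8, G+C=2 → Tm = 2(8)+4(2) = 24°C
Primer P2: A+T=3, G+C=7 → Tm = 2(3)+4(7) = 34°C
24°C vs 34°C → primer P2 is higher.

Primer P2, 34°C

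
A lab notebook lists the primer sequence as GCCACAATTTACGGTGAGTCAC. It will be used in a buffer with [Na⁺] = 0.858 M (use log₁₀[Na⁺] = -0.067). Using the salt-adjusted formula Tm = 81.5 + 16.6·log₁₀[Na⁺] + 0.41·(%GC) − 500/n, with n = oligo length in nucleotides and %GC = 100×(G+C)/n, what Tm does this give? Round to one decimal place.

78.2°C

Length n = 22. Counting bases: T=5, G=5, A=6, C=6
G+C = 11, so %GC = 11/22 × 100 = 50%
Salt term: 16.6 × (-0.067) = -1.112
GC term: 0.41 × 50 = 20.5; length term: −500/22 = −22.727
Tm = 81.5 + (-1.112) + 20.5 − 22.727 = 78.161 → 78.2°C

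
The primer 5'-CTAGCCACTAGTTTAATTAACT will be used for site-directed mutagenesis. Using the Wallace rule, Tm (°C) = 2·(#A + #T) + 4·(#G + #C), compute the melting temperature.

T=8, C=5, G=2, A=7
So N_AT = 15 and N_GC = 7.
Tm = 4·7 + 2·15 = 28 + 30 = 58°C

58°C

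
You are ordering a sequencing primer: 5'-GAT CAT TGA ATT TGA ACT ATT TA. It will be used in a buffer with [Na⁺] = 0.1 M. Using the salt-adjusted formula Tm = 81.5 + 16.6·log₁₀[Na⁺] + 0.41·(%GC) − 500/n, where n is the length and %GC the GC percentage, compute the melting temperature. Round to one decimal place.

Length n = 23. Counting bases: T=10, C=2, G=3, A=8
G+C = 5, so %GC = 5/23 × 100 = 21.739%
Salt term: 16.6 × (-1) = -16.6
GC term: 0.41 × 21.739 = 8.913; length term: −500/23 = −21.739
Tm = 81.5 + (-16.6) + 8.913 − 21.739 = 52.074 → 52.1°C

52.1°C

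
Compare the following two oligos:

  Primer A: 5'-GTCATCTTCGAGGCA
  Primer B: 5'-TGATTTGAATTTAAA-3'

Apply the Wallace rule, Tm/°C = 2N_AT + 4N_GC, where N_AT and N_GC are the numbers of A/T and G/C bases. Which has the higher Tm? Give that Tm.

Primer A, 46°C

Primer A: A+T=7, G+C=8 → Tm = 2(7)+4(8) = 46°C
Primer B: A+T=13, G+C=2 → Tm = 2(13)+4(2) = 34°C
46°C vs 34°C → primer A is higher.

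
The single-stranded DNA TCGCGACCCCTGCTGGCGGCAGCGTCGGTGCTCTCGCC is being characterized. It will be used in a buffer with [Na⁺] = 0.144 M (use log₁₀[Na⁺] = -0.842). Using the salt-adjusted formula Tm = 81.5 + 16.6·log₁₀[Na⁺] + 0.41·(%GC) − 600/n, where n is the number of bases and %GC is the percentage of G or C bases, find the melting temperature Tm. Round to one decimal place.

Length n = 38. Scanning the sequence gives C=16, A=2, G=13, T=7.
G+C = 29, so %GC = 29/38 × 100 = 76.316%
Salt term: 16.6 × (-0.842) = -13.977
GC term: 0.41 × 76.316 = 31.29; length term: −600/38 = −15.789
Tm = 81.5 + (-13.977) + 31.29 − 15.789 = 83.024 → 83.0°C

83.0°C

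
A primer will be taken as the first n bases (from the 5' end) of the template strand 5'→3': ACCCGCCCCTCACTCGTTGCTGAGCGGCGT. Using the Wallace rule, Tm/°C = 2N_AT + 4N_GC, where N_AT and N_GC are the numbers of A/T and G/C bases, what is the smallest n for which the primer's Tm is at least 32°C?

First 8 bases: ACCCGCCC → Tm = 30°C (< 32°C)
First 9 bases: ACCCGCCCC → Tm = 34°C (≥ 32°C)
Since every base adds ≥2°C, Tm only increases with n, so the threshold is first crossed at n = 9.

n = 9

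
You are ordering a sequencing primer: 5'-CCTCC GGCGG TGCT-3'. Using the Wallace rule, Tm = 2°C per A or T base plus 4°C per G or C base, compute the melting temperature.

Scanning the sequence gives T=3, G=5, A=0, C=6.
AT pairs contribute 3, GC pairs contribute 11.
Tm = 2×3 + 4×11 = 50°C

50°C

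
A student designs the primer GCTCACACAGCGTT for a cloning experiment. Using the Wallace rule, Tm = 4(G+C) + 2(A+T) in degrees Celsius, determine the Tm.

44°C

A=3, C=5, G=3, T=3
A+T = 6, G+C = 8
Tm = 2(6) + 4(8) = 12 + 32 = 44°C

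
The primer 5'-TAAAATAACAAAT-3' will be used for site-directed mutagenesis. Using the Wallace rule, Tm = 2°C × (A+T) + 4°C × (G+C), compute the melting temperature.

28°C

Scanning the sequence gives T=3, G=0, A=9, C=1.
AT pairs contribute 12, GC pairs contribute 1.
Tm = 2×12 + 4×1 = 28°C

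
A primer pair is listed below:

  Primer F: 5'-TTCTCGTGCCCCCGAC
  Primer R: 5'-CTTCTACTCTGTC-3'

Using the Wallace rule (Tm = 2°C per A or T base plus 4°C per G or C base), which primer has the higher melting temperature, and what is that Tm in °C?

Primer F, 54°C

Primer F: A+T=5, G+C=11 → Tm = 2(5)+4(11) = 54°C
Primer R: A+T=7, G+C=6 → Tm = 2(7)+4(6) = 38°C
54°C vs 38°C → primer F is higher.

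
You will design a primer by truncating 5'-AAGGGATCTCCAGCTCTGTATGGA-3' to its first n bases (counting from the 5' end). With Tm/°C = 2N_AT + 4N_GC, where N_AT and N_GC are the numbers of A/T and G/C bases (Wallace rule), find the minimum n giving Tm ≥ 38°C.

First 12 bases: AAGGGATCTCCA → Tm = 36°C (< 38°C)
First 13 bases: AAGGGATCTCCAG → Tm = 40°C (≥ 38°C)
Since every base adds ≥2°C, Tm only increases with n, so the threshold is first crossed at n = 13.

n = 13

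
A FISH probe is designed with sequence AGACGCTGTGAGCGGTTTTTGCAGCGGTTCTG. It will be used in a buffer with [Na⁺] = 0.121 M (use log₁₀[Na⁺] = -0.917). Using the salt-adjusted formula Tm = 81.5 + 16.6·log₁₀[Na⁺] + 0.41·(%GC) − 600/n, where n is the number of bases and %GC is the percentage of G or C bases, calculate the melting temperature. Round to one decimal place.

Length n = 32. Scanning the sequence gives T=10, C=6, A=4, G=12.
G+C = 18, so %GC = 18/32 × 100 = 56.25%
Salt term: 16.6 × (-0.917) = -15.222
GC term: 0.41 × 56.25 = 23.062; length term: −600/32 = −18.75
Tm = 81.5 + (-15.222) + 23.062 − 18.75 = 70.59 → 70.6°C

70.6°C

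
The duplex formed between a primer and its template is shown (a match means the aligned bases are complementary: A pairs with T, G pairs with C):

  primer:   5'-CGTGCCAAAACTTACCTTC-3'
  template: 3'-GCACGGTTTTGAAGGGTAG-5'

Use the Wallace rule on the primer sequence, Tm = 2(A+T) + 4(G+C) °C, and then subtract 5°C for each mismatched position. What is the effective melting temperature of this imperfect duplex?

Primer base counts: A=5, T=5, G=2, C=7 → A+T=10, G+C=9
Perfect-match Tm = 2(10) + 4(9) = 20 + 36 = 56°C
Mismatches (positions where the bases are not complementary): 2 (at positions 14, 17)
Effective Tm = 56 − 2×5 = 56 − 10 = 46°C

46°C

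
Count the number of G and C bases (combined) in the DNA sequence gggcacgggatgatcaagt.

Counting bases: G=8, T=3, A=5, C=3
Total G or C: 8 + 3 = 11

11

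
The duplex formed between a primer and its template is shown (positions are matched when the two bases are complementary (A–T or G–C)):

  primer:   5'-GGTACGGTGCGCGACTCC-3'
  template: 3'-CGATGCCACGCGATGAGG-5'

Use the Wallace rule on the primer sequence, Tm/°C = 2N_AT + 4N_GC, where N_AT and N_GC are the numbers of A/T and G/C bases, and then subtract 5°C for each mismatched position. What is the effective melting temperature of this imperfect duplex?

52°C

Primer base counts: A=2, T=3, G=7, C=6 → A+T=5, G+C=13
Perfect-match Tm = 2(5) + 4(13) = 10 + 52 = 62°C
Mismatches (positions where the bases are not complementary): 2 (at positions 2, 13)
Effective Tm = 62 − 2×5 = 62 − 10 = 52°C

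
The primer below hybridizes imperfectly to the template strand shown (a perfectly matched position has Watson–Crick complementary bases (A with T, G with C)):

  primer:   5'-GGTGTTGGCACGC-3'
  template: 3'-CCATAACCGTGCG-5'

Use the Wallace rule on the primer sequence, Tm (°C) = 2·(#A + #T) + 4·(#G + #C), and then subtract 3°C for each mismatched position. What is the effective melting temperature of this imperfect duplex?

41°C

Primer base counts: A=1, T=3, G=6, C=3 → A+T=4, G+C=9
Perfect-match Tm = 2(4) + 4(9) = 8 + 36 = 44°C
Mismatches (positions where the bases are not complementary): 1 (at position 4)
Effective Tm = 44 − 1×3 = 44 − 3 = 41°C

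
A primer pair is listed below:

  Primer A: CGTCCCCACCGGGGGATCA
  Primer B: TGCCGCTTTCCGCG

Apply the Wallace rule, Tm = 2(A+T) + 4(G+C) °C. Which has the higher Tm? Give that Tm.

Primer A, 66°C

Primer A: A+T=5, G+C=14 → Tm = 2(5)+4(14) = 66°C
Primer B: A+T=4, G+C=10 → Tm = 2(4)+4(10) = 48°C
66°C vs 48°C → primer A is higher.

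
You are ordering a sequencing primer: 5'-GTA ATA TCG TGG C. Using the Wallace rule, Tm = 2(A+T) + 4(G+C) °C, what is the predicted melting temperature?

38°C

Scanning the sequence gives C=2, A=3, T=4, G=4.
AT pairs contribute 7, GC pairs contribute 6.
Tm = 4·6 + 2·7 = 24 + 14 = 38°C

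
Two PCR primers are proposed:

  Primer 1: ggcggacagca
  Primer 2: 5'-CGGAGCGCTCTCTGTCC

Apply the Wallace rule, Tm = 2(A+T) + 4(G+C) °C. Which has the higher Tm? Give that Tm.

Primer 1: A+T=3, G+C=8 → Tm = 2(3)+4(8) = 38°C
Primer 2: A+T=5, G+C=12 → Tm = 2(5)+4(12) = 58°C
38°C vs 58°C → primer 2 is higher.

Primer 2, 58°C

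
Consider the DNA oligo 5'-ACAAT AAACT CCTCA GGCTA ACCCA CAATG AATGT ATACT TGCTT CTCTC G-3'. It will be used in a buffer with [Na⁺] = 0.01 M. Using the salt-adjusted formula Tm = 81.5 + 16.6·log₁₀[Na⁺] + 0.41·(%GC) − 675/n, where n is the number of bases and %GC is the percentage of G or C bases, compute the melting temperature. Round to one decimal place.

51.9°C

Length n = 51. Scanning the sequence gives C=15, A=16, T=14, G=6.
G+C = 21, so %GC = 21/51 × 100 = 41.176%
Salt term: 16.6 × (-2) = -33.2
GC term: 0.41 × 41.176 = 16.882; length term: −675/51 = −13.235
Tm = 81.5 + (-33.2) + 16.882 − 13.235 = 51.947 → 51.9°C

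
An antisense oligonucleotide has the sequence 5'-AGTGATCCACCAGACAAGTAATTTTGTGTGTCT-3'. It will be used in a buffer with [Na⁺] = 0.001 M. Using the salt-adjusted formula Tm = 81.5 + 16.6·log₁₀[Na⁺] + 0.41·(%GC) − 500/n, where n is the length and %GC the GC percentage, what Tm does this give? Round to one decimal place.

Length n = 33. C=6, T=11, G=7, A=9
G+C = 13, so %GC = 13/33 × 100 = 39.394%
Salt term: 16.6 × (-3) = -49.8
GC term: 0.41 × 39.394 = 16.152; length term: −500/33 = −15.152
Tm = 81.5 + (-49.8) + 16.152 − 15.152 = 32.7 → 32.7°C

32.7°C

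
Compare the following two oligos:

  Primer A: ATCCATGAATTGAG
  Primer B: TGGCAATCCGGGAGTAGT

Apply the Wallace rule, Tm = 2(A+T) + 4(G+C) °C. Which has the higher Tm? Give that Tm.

Primer A: A+T=9, G+C=5 → Tm = 2(9)+4(5) = 38°C
Primer B: A+T=8, G+C=10 → Tm = 2(8)+4(10) = 56°C
38°C vs 56°C → primer B is higher.

Primer B, 56°C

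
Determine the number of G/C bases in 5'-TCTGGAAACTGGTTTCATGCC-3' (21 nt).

10

Counting bases: A=4, G=5, C=5, T=7
Total G or C: 5 + 5 = 10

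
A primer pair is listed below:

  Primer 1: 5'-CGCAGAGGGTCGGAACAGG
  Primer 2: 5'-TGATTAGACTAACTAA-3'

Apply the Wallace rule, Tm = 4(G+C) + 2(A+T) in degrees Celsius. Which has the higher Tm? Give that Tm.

Primer 1, 64°C

Primer 1: A+T=6, G+C=13 → Tm = 2(6)+4(13) = 64°C
Primer 2: A+T=12, G+C=4 → Tm = 2(12)+4(4) = 40°C
64°C vs 40°C → primer 1 is higher.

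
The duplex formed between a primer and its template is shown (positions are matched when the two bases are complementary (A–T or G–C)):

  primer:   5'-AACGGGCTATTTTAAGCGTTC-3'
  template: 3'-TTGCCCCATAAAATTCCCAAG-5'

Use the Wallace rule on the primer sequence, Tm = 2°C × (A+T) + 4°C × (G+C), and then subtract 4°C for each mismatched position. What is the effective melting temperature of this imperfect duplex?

Primer base counts: A=5, T=7, G=5, C=4 → A+T=12, G+C=9
Perfect-match Tm = 2(12) + 4(9) = 24 + 36 = 60°C
Mismatches (positions where the bases are not complementary): 2 (at positions 7, 17)
Effective Tm = 60 − 2×4 = 60 − 8 = 52°C

52°C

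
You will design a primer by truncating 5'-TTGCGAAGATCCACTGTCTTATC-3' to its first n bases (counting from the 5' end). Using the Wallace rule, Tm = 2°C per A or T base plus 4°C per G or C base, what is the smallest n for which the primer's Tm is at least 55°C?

n = 19

First 18 bases: TTGCGAAGATCCACTGTC → Tm = 54°C (< 55°C)
First 19 bases: TTGCGAAGATCCACTGTCT → Tm = 56°C (≥ 55°C)
Since every base adds ≥2°C, Tm only increases with n, so the threshold is first crossed at n = 19.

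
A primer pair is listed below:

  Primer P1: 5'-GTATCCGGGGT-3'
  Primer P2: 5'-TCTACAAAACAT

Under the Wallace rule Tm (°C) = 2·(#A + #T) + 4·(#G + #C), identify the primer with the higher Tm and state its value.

Primer P1: A+T=4, G+C=7 → Tm = 2(4)+4(7) = 36°C
Primer P2: A+T=9, G+C=3 → Tm = 2(9)+4(3) = 30°C
36°C vs 30°C → primer P1 is higher.

Primer P1, 36°C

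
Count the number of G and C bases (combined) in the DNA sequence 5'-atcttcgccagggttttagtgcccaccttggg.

18

Base counts: G=9, T=10, A=4, C=9
G+C = 9 + 9 = 18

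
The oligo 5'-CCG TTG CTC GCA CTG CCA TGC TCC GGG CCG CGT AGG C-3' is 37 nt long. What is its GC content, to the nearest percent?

A=3, T=7, G=12, C=15
G+C = 12 + 15 = 27 out of 37 bases
%GC = 27/37 × 100 = 72.97% ≈ 73%

73%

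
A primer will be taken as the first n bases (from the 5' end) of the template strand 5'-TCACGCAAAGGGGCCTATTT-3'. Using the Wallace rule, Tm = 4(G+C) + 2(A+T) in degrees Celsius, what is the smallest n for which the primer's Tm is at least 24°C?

n = 8

First 7 bases: TCACGCA → Tm = 22°C (< 24°C)
First 8 bases: TCACGCAA → Tm = 24°C (≥ 24°C)
Each additional base adds 2°C (A/T) or 4°C (G/C), so Tm is non-decreasing in n; n = 8 is the first length to reach 24°C.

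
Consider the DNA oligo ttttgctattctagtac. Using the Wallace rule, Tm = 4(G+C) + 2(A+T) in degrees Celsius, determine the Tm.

44°C

Scanning the sequence gives C=3, G=2, A=3, T=9.
So N_AT = 12 and N_GC = 5.
Tm = 4·5 + 2·12 = 20 + 24 = 44°C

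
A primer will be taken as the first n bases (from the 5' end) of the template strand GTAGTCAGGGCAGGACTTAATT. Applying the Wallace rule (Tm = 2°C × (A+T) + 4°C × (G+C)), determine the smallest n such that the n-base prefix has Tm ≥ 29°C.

First 9 bases: GTAGTCAGG → Tm = 28°C (< 29°C)
First 10 bases: GTAGTCAGGG → Tm = 32°C (≥ 29°C)
Each additional base adds 2°C (A/T) or 4°C (G/C), so Tm is non-decreasing in n; n = 10 is the first length to reach 29°C.

n = 10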